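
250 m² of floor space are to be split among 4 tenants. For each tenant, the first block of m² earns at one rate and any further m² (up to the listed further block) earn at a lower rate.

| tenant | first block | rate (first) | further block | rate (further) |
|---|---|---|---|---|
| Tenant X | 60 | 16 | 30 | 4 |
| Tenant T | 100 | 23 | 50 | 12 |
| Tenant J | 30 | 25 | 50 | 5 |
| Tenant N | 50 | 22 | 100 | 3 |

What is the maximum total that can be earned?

5230

Rank every tier by rate: Tenant J/first 25 > Tenant T/first 23 > Tenant N/first 22 > Tenant X/first 16 > Tenant T/second 12 > Tenant J/second 5 > Tenant X/second 4 > Tenant N/second 3.
Tenant J first at 25: fill all 30 → 220 left.
Tenant T first at 23: fill all 100 → 120 left.
Fill Tenant N first block (50 at 22) → 70 left.
Fill Tenant X first block (60 at 16) → 10 left.
10 remain; put them into Tenant T second at 12.
Total = 25×30 + 23×100 + 22×50 + 16×60 + 12×10 = 5230.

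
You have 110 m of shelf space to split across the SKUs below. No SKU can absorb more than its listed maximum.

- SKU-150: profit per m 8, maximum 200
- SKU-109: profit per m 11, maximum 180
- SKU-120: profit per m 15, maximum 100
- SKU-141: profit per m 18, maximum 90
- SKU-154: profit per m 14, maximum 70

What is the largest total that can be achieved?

Highest profit per m first: SKU-141 18 > SKU-120 15 > SKU-154 14 > SKU-109 11 > SKU-150 8.
SKU-141 takes 90 to reach its cap of 90 — 20 left.
SKU-120: +20 (room for 100) → 20. Pool exhausted.
Total = 15×20 + 18×90 = 1920.

1920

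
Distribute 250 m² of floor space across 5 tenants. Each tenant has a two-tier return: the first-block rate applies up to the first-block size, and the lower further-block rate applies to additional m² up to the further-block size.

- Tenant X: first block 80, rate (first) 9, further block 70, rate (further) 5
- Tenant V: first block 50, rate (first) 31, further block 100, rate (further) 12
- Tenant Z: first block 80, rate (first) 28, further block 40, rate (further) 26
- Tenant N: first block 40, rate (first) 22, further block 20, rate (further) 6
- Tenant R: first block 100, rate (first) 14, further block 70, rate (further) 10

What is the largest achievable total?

6270

Rank every tier by rate: Tenant V/tier1 31 > Tenant Z/tier1 28 > Tenant Z/tier2 26 > Tenant N/tier1 22 > Tenant R/tier1 14 > Tenant V/tier2 12 > Tenant R/tier2 10 > Tenant X/tier1 9 > Tenant N/tier2 6 > Tenant X/tier2 5.
Tenant V tier1 at 31: fill all 50 ; 200 left.
Tenant Z/tier1 (28): +80 ; 120 left.
Tenant Z/tier2 (26): +40 ; 80 left.
Tenant N/tier1 (22): +40 ; 40 left.
40 remain; put them into Tenant R tier1 at 14.
Total = 31×50 + 28×80 + 26×40 + 22×40 + 14×40 = 6270.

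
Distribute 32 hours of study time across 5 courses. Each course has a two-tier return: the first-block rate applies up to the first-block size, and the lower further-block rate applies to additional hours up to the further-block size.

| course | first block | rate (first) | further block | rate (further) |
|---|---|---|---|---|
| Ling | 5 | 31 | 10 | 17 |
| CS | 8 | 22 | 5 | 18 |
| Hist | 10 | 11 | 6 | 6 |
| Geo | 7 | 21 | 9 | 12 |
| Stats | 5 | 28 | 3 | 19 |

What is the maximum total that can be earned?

747

Treat each block as its own option and order by rate: Ling/first 31 > Stats/first 28 > CS/first 22 > Geo/first 21 > Stats/second 19 > CS/second 18 > Ling/second 17 > Geo/second 12 > Hist/first 11 > Hist/second 6.
Ling first at 31: fill all 5 ; 27 left.
Stats first at 28: fill all 5 ; 22 left.
CS first at 22: fill all 8 ; 14 left.
Geo first at 21: fill all 7 ; 7 left.
Fill Stats second block (3 at 19) ; 4 left.
4 remain; put them into CS second at 18.
Total = 31×5 + 28×5 + 22×8 + 21×7 + 19×3 + 18×4 = 747.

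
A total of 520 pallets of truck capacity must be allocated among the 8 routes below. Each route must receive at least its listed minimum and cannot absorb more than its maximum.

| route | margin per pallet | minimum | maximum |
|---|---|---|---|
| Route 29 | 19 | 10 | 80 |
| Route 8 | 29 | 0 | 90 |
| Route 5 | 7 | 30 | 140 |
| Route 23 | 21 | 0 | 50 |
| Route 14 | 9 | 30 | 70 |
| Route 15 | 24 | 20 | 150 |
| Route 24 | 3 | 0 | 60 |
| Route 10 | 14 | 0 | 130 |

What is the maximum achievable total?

10520

Meeting every minimum uses 10+0+30+0+30+20+0+0 = 90 pallets, leaving 430.
Highest margin per pallet first: Route 8 29 > Route 15 24 > Route 23 21 > Route 29 19 > Route 10 14 > Route 14 9 > Route 5 7 > Route 24 3.
Route 8 takes 90 more to reach its cap of 90 ; 340 left.
Route 15: +130 to 150 (cap) ; 210 left.
Give Route 23 50 more to hit its cap of 50 ; 160 left.
Give Route 29 70 more to hit its cap of 80 ; 90 left.
Route 10 has room for 130 more but only 90 remain, so it gets 90.
Total = 19×80 + 29×90 + 7×30 + 21×50 + 9×30 + 24×150 + 14×90 = 10520.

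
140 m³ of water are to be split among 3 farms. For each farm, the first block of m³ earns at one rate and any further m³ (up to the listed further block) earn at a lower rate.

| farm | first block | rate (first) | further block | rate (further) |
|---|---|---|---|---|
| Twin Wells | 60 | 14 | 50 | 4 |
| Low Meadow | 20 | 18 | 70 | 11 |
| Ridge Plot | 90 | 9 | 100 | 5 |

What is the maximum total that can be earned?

1860

Rank every tier by rate: Low Meadow/first 18 > Twin Wells/first 14 > Low Meadow/second 11 > Ridge Plot/first 9 > Ridge Plot/second 5 > Twin Wells/second 4.
Fill Low Meadow first block (20 at 18) ; 120 left.
Twin Wells first at 14: fill all 60 ; 60 left.
Low Meadow second at 11: only 60 left, fill 60.
Total = 18×20 + 14×60 + 11×60 = 1860.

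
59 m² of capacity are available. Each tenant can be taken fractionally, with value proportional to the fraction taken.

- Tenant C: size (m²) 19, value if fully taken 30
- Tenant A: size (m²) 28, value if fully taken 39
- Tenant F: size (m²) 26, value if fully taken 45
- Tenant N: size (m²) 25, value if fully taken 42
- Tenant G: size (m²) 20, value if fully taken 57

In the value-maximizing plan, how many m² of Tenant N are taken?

Sort by value density: Tenant G 57/20≈2.85, Tenant F 45/26≈1.73, Tenant N 42/25≈1.68, Tenant C 30/19≈1.58, Tenant A 39/28≈1.39.
All 20 m² of Tenant G fit (value 57) → 39 remain.
All 26 m² of Tenant F fit (value 45) → 13 remain.
13 m² left: a 13/25 share of Tenant N gives 42×13/25 = 21.84.

13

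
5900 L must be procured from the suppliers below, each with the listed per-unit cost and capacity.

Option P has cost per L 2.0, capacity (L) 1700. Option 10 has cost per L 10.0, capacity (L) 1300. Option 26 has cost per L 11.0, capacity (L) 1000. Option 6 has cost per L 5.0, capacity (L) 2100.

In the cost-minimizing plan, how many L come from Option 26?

Cheapest first:
Take 1700 from Option P at 2.0 → need 4200 more.
Option 6 (5.0): use full 2100 → 2100 L to go.
Take 1300 from Option 10 at 10.0 → need 800 more.
Option 26 (11.0): take the remaining 800 → done.

800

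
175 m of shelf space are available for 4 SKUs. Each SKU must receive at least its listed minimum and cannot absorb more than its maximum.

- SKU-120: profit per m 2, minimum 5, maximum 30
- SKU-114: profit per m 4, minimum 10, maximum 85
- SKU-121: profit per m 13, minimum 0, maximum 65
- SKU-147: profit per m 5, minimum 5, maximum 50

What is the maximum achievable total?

Meeting every minimum uses 5+10+0+5 = 20 m, leaving 155.
Rank by profit per m: SKU-121 13 > SKU-147 5 > SKU-114 4 > SKU-120 2.
Give SKU-121 65 more to hit its cap of 65 → 90 left.
SKU-147: +45 to 50 (cap) → 45 left.
Only 45 left; SKU-114 takes them to reach 55.
Total = 2×5 + 4×55 + 13×65 + 5×50 = 1325.

1325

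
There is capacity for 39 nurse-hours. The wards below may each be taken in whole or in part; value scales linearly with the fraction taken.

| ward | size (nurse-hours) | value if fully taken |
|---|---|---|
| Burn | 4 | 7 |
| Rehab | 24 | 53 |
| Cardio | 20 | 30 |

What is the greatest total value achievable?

76.5

Rank by value-to-size ratio: Rehab 53/24≈2.21, Burn 7/4≈1.75, Cardio 30/20≈1.5.
Rehab: take in full, 24 nurse-hours for value 53 → 15 left.
Burn: take in full, 4 nurse-hours for value 7 → 11 left.
Fill the last 11 nurse-hours with part of Cardio: 11/20 of it earns 16.5.
Total value = 76.5.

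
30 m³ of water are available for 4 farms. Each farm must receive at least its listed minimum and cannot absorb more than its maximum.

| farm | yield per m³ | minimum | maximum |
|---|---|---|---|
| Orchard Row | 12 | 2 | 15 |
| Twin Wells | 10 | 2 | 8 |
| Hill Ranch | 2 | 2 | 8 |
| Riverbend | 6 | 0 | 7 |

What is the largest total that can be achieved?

294

Meeting every minimum uses 2+2+2+0 = 6 m³, leaving 24.
Rank by yield per m³: Orchard Row 12 > Twin Wells 10 > Riverbend 6 > Hill Ranch 2.
Give Orchard Row 13 more to hit its cap of 15 ; 11 left.
Twin Wells takes 6 more to reach its cap of 8 ; 5 left.
Only 5 left; Riverbend takes them to reach 5.
Total = 12×15 + 10×8 + 2×2 + 6×5 = 294.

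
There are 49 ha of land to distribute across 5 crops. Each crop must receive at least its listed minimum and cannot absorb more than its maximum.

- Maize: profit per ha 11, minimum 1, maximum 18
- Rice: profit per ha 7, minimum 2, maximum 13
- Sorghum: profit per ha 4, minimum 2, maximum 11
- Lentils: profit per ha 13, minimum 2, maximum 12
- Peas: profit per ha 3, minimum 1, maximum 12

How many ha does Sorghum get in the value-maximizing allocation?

5

Meeting every minimum uses 1+2+2+2+1 = 8 ha, leaving 41.
Highest profit per ha first: Lentils 13 > Maize 11 > Rice 7 > Sorghum 4 > Peas 3.
Give Lentils 10 more to hit its cap of 12 → 31 left.
Maize: +17 to 18 (cap) → 14 left.
Rice takes 11 more to reach its cap of 13 → 3 left.
Only 3 left; Sorghum takes them to reach 5.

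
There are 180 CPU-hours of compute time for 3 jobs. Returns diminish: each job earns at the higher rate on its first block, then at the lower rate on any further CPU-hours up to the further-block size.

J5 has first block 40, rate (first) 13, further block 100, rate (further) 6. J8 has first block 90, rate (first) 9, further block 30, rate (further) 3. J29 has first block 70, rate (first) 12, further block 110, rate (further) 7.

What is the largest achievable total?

Order all 6 blocks by rate: J5/tier1 13 > J29/tier1 12 > J8/tier1 9 > J29/tier2 7 > J5/tier2 6 > J8/tier2 3.
J5 tier1 at 13: fill all 40 → 140 left.
Fill J29 tier1 block (70 at 12) → 70 left.
J8/tier1: +70 of 90 at 9; pool empty.
Total = 13×40 + 12×70 + 9×70 = 1990.

1990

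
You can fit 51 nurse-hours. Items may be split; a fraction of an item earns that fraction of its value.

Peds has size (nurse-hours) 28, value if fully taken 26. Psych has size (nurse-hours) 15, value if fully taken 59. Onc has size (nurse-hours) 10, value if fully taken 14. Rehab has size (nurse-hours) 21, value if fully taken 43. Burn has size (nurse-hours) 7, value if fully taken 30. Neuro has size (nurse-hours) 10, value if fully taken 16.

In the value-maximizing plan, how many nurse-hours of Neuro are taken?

8

Rank by value-to-size ratio: Burn 30/7≈4.29, Psych 59/15≈3.93, Rehab 43/21≈2.05, Neuro 16/10≈1.6, Onc 14/10≈1.4, Peds 26/28≈0.929.
Take all of Burn (7 nurse-hours, value 30) ; 44 nurse-hours left.
All 15 nurse-hours of Psych fit (value 59) ; 29 remain.
Rehab: take in full, 21 nurse-hours for value 43 ; 8 left.
Only 8 nurse-hours remain; take 8/10 of Neuro for value 16×8/10 = 12.8.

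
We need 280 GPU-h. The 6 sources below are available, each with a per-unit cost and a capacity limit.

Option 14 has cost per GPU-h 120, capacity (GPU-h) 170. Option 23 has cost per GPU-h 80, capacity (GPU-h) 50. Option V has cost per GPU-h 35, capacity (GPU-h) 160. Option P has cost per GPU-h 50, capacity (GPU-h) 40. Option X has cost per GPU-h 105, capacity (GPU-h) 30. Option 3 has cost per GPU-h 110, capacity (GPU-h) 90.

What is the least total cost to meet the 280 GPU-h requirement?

14750

Fill from the cheapest source first.
Option V (35): use full 160 — 120 GPU-h to go.
Option P at 50: take all 40 GPU-h — 80 still needed.
Option 23 (80): use full 50 — 30 GPU-h to go.
Option X (105): use full 30 — 0 GPU-h to go.
Option 3, Option 14: unused.
Cost = 160×35 + 40×50 + 50×80 + 30×105 = 14750.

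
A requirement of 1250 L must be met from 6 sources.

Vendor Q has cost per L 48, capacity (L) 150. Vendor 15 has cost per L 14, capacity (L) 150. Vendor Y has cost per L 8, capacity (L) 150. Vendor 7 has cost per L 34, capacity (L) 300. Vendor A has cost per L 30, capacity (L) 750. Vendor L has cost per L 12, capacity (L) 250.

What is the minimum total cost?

27300

Cheapest first:
Take 150 from Vendor Y at 8 — need 1100 more.
Vendor L (12): use full 250 — 850 L to go.
Vendor 15 (14): use full 150 — 700 L to go.
Vendor A (30): take the remaining 700 — done.
Vendor 7, Vendor Q: unused.
Cost = 150×8 + 250×12 + 150×14 + 700×30 = 27300.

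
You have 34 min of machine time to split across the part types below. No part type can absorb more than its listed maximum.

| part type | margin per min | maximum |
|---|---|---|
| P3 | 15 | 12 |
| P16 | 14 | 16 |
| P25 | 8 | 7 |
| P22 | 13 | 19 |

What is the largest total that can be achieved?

482

Highest margin per min first: P3 15 > P16 14 > P22 13 > P25 8.
P3: +12 to 12 (cap) — 22 left.
P16: +16 to 16 (cap) — 6 left.
Only 6 left; P22 takes them to reach 6.
Total = 15×12 + 14×16 + 13×6 = 482.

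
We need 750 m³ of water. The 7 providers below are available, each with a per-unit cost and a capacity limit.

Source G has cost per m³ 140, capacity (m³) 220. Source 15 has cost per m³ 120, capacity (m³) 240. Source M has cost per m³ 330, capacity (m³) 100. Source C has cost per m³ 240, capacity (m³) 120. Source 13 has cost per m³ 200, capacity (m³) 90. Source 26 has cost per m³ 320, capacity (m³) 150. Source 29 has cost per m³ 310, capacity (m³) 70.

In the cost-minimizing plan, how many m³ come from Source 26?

Cheapest first:
Source 15 at 120: take all 240 m³ — 510 still needed.
Source G at 140: take all 220 m³ — 290 still needed.
Source 13 (200): use full 90 — 200 m³ to go.
Take 120 from Source C at 240 — need 80 more.
Source 29 at 310: take all 70 m³ — 10 still needed.
Source 26 (320): take the remaining 10 — done.
Source M: unused.

10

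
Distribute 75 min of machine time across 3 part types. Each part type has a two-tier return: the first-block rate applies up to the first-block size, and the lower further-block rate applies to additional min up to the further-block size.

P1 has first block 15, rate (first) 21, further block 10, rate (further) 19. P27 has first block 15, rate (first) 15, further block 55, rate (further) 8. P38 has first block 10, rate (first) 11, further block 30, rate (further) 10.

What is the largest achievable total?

1090

Rank every tier by rate: P1/first 21 > P1/second 19 > P27/first 15 > P38/first 11 > P38/second 10 > P27/second 8.
Fill P1 first block (15 at 21) ; 60 left.
P1/second (19): +10 ; 50 left.
P27/first (15): +15 ; 35 left.
P38 first at 11: fill all 10 ; 25 left.
P38 second at 10: only 25 left, fill 25.
Total = 21×15 + 19×10 + 15×15 + 11×10 + 10×25 = 1090.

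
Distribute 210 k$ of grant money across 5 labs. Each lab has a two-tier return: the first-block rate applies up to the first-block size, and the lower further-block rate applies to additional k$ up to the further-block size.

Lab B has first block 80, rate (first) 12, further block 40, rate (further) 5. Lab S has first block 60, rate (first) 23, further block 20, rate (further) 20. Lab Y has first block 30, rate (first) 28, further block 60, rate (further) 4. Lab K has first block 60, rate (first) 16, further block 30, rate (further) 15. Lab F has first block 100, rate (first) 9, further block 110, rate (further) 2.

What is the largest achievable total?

Rank every tier by rate: Lab Y/first 28 > Lab S/first 23 > Lab S/second 20 > Lab K/first 16 > Lab K/second 15 > Lab B/first 12 > Lab F/first 9 > Lab B/second 5 > Lab Y/second 4 > Lab F/second 2.
Lab Y first at 28: fill all 30 ; 180 left.
Fill Lab S first block (60 at 23) ; 120 left.
Fill Lab S second block (20 at 20) ; 100 left.
Lab K/first (16): +60 ; 40 left.
Fill Lab K second block (30 at 15) ; 10 left.
10 remain; put them into Lab B first at 12.
Total = 28×30 + 23×60 + 20×20 + 16×60 + 15×30 + 12×10 = 4150.

4150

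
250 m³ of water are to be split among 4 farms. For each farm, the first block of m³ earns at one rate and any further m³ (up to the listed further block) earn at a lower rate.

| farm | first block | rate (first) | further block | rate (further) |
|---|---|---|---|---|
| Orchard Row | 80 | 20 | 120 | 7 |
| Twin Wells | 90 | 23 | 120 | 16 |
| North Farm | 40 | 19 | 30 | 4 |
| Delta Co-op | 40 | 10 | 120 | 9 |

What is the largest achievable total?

Rank every tier by rate: Twin Wells/T1 23 > Orchard Row/T1 20 > North Farm/T1 19 > Twin Wells/T2 16 > Delta Co-op/T1 10 > Delta Co-op/T2 9 > Orchard Row/T2 7 > North Farm/T2 4.
Twin Wells T1 at 23: fill all 90 ; 160 left.
Orchard Row T1 at 20: fill all 80 ; 80 left.
Fill North Farm T1 block (40 at 19) ; 40 left.
Twin Wells/T2: +40 of 120 at 16; pool empty.
Total = 23×90 + 20×80 + 19×40 + 16×40 = 5070.

5070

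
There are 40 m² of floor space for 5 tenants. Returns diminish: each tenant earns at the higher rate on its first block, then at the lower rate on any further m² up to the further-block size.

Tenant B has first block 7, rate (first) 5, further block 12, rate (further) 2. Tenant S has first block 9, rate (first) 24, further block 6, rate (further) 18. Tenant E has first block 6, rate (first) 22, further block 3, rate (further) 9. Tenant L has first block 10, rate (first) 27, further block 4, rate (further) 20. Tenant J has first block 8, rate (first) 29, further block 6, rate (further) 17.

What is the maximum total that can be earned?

984

Order all 10 blocks by rate: Tenant J/tier1 29 > Tenant L/tier1 27 > Tenant S/tier1 24 > Tenant E/tier1 22 > Tenant L/tier2 20 > Tenant S/tier2 18 > Tenant J/tier2 17 > Tenant E/tier2 9 > Tenant B/tier1 5 > Tenant B/tier2 2.
Fill Tenant J tier1 block (8 at 29) — 32 left.
Fill Tenant L tier1 block (10 at 27) — 22 left.
Tenant S/tier1 (24): +9 — 13 left.
Tenant E tier1 at 22: fill all 6 — 7 left.
Fill Tenant L tier2 block (4 at 20) — 3 left.
Tenant S tier2 at 18: only 3 left, fill 3.
Total = 29×8 + 27×10 + 24×9 + 22×6 + 20×4 + 18×3 = 984.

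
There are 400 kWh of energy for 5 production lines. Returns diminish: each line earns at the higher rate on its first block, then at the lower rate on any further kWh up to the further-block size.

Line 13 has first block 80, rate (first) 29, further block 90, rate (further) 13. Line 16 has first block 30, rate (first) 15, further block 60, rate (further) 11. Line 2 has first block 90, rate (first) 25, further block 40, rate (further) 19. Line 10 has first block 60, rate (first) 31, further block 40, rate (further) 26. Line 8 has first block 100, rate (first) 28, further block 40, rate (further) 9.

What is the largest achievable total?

10840

Treat each block as its own option and order by rate: Line 10/tier1 31 > Line 13/tier1 29 > Line 8/tier1 28 > Line 10/tier2 26 > Line 2/tier1 25 > Line 2/tier2 19 > Line 16/tier1 15 > Line 13/tier2 13 > Line 16/tier2 11 > Line 8/tier2 9.
Line 10 tier1 at 31: fill all 60 — 340 left.
Line 13/tier1 (29): +80 — 260 left.
Line 8/tier1 (28): +100 — 160 left.
Line 10/tier2 (26): +40 — 120 left.
Fill Line 2 tier1 block (90 at 25) — 30 left.
Line 2/tier2: +30 of 40 at 19; pool empty.
Total = 31×60 + 29×80 + 28×100 + 26×40 + 25×90 + 19×30 = 10840.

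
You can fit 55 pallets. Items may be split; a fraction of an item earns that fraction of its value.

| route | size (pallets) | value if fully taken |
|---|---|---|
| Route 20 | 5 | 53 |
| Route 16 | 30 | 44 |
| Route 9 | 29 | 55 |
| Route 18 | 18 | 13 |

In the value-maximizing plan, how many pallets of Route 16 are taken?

21

Rank by value-to-size ratio: Route 20 53/5≈10.6, Route 9 55/29≈1.9, Route 16 44/30≈1.47, Route 18 13/18≈0.722.
Take all of Route 20 (5 pallets, value 53) → 50 pallets left.
Route 9: take in full, 29 pallets for value 55 → 21 left.
Only 21 pallets remain; take 21/30 of Route 16 for value 44×21/30 = 30.8.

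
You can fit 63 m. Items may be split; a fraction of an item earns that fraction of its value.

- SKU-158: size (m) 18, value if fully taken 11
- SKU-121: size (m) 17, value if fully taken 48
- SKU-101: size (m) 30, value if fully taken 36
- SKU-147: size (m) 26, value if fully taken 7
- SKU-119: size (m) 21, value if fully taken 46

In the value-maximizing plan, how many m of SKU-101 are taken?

25

Rank by value-to-size ratio: SKU-121 48/17≈2.82, SKU-119 46/21≈2.19, SKU-101 36/30≈1.2, SKU-158 11/18≈0.611, SKU-147 7/26≈0.269.
Take all of SKU-121 (17 m, value 48) — 46 m left.
All 21 m of SKU-119 fit (value 46) — 25 remain.
Only 25 m remain; take 25/30 of SKU-101 for value 36×25/30 = 30.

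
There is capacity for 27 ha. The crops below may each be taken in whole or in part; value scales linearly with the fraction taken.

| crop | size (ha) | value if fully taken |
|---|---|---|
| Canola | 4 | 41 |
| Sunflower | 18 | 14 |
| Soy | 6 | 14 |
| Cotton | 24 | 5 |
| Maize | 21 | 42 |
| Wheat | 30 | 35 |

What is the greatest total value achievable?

89

Sort by value density: Canola 41/4≈10.2, Soy 14/6≈2.33, Maize 42/21≈2, Wheat 35/30≈1.17, Sunflower 14/18≈0.778, Cotton 5/24≈0.208.
All 4 ha of Canola fit (value 41) — 23 remain.
Take all of Soy (6 ha, value 14) — 17 ha left.
17 ha left: a 17/21 share of Maize gives 42×17/21 = 34.
Total value = 89.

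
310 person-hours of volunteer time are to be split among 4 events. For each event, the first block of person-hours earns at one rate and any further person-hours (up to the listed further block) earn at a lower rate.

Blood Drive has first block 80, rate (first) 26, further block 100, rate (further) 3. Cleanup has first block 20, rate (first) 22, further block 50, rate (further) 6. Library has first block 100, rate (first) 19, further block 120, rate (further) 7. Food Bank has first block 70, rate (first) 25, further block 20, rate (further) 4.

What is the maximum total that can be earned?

6450

Rank every tier by rate: Blood Drive/T1 26 > Food Bank/T1 25 > Cleanup/T1 22 > Library/T1 19 > Library/T2 7 > Cleanup/T2 6 > Food Bank/T2 4 > Blood Drive/T2 3.
Blood Drive T1 at 26: fill all 80 → 230 left.
Food Bank T1 at 25: fill all 70 → 160 left.
Cleanup/T1 (22): +20 → 140 left.
Fill Library T1 block (100 at 19) → 40 left.
Library/T2: +40 of 120 at 7; pool empty.
Total = 26×80 + 25×70 + 22×20 + 19×100 + 7×40 = 6450.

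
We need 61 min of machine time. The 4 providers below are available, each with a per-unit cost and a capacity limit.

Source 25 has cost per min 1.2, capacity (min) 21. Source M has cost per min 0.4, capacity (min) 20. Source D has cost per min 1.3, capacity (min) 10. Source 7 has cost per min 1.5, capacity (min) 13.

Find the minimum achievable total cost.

61.2

Cheapest first:
Take 20 from Source M at 0.4 ; need 41 more.
Take 21 from Source 25 at 1.2 ; need 20 more.
Source D (1.3): use full 10 ; 10 min to go.
Source 7 (1.5): take the remaining 10 ; done.
Cost = 20×0.4 + 21×1.2 + 10×1.3 + 10×1.5 = 61.2.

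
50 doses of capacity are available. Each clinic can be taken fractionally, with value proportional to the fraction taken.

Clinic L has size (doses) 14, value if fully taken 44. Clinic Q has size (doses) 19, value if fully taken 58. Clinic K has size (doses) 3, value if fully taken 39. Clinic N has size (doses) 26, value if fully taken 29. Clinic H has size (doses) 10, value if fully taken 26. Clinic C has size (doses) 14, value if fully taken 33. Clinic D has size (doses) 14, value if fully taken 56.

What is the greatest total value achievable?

197

Best value per unit of size first: Clinic K 39/3≈13, Clinic D 56/14≈4, Clinic L 44/14≈3.14, Clinic Q 58/19≈3.05, Clinic H 26/10≈2.6, Clinic C 33/14≈2.36, Clinic N 29/26≈1.12.
All 3 doses of Clinic K fit (value 39) → 47 remain.
All 14 doses of Clinic D fit (value 56) → 33 remain.
Take all of Clinic L (14 doses, value 44) → 19 doses left.
Clinic Q: take in full, 19 doses for value 58 → 0 left.
Total value = 197.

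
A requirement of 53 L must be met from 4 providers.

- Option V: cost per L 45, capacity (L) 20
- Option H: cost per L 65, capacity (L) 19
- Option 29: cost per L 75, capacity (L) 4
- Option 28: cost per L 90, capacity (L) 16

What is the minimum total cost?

Fill from the cheapest provider first.
Option V (45): use full 20 → 33 L to go.
Option H (65): use full 19 → 14 L to go.
Option 29 at 75: take all 4 L → 10 still needed.
Option 28 at 90: take 10 of its 16 → requirement met.
Cost = 20×45 + 19×65 + 4×75 + 10×90 = 3335.

3335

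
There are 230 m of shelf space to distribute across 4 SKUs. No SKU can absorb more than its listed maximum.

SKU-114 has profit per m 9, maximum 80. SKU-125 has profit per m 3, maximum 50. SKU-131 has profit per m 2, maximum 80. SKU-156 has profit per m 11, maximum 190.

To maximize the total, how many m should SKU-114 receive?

Order the SKUs by profit per m: SKU-156 11 > SKU-114 9 > SKU-125 3 > SKU-131 2.
SKU-156 takes 190 to reach its cap of 190 → 40 left.
SKU-114 has room for 80 but only 40 remain, so it gets 40.

40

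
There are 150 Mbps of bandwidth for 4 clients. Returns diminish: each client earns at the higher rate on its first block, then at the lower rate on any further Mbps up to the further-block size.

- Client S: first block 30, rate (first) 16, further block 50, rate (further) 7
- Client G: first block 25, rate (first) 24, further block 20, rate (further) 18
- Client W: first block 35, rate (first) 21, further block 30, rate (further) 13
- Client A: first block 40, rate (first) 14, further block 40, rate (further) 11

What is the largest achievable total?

2735

Order all 8 blocks by rate: Client G/T1 24 > Client W/T1 21 > Client G/T2 18 > Client S/T1 16 > Client A/T1 14 > Client W/T2 13 > Client A/T2 11 > Client S/T2 7.
Client G/T1 (24): +25 — 125 left.
Client W/T1 (21): +35 — 90 left.
Client G/T2 (18): +20 — 70 left.
Fill Client S T1 block (30 at 16) — 40 left.
Client A T1 at 14: fill all 40 — 0 left.
Total = 24×25 + 21×35 + 18×20 + 16×30 + 14×40 = 2735.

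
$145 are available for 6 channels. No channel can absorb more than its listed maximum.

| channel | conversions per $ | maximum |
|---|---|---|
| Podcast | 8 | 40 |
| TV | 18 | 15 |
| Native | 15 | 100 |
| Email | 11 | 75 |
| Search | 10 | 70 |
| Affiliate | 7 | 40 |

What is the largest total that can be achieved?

2100

Order the channels by conversions per $: TV 18 > Native 15 > Email 11 > Search 10 > Podcast 8 > Affiliate 7.
Give TV 15 to hit its cap of 15 — 130 left.
Give Native 100 to hit its cap of 100 — 30 left.
Only 30 left; Email takes them to reach 30.
Total = 18×15 + 15×100 + 11×30 = 2100.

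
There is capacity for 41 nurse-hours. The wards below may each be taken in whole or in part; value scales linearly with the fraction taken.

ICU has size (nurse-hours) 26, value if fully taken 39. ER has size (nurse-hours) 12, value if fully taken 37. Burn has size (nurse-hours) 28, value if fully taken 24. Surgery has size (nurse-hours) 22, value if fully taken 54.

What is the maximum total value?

101.5

Rank by value-to-size ratio: ER 37/12≈3.08, Surgery 54/22≈2.45, ICU 39/26≈1.5, Burn 24/28≈0.857.
ER: take in full, 12 nurse-hours for value 37 ; 29 left.
All 22 nurse-hours of Surgery fit (value 54) ; 7 remain.
Fill the last 7 nurse-hours with part of ICU: 7/26 of it earns 10.5.
Total value = 101.5.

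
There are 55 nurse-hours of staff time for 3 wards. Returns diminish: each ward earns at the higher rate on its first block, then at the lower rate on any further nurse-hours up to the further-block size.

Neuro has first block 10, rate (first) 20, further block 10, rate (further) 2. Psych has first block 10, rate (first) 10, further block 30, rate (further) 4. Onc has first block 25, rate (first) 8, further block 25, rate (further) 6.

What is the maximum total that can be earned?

560

Rank every tier by rate: Neuro/tier1 20 > Psych/tier1 10 > Onc/tier1 8 > Onc/tier2 6 > Psych/tier2 4 > Neuro/tier2 2.
Fill Neuro tier1 block (10 at 20) ; 45 left.
Psych tier1 at 10: fill all 10 ; 35 left.
Fill Onc tier1 block (25 at 8) ; 10 left.
Onc/tier2: +10 of 25 at 6; pool empty.
Total = 20×10 + 10×10 + 8×25 + 6×10 = 560.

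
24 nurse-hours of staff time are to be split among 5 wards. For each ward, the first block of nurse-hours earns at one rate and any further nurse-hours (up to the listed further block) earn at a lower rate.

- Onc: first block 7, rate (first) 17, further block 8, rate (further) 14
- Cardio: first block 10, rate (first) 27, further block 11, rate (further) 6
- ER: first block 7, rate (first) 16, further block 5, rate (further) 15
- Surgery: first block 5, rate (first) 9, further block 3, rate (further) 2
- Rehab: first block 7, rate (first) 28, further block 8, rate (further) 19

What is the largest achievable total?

599

Treat each block as its own option and order by rate: Rehab/first 28 > Cardio/first 27 > Rehab/second 19 > Onc/first 17 > ER/first 16 > ER/second 15 > Onc/second 14 > Surgery/first 9 > Cardio/second 6 > Surgery/second 2.
Rehab/first (28): +7 → 17 left.
Fill Cardio first block (10 at 27) → 7 left.
7 remain; put them into Rehab second at 19.
Total = 28×7 + 27×10 + 19×7 = 599.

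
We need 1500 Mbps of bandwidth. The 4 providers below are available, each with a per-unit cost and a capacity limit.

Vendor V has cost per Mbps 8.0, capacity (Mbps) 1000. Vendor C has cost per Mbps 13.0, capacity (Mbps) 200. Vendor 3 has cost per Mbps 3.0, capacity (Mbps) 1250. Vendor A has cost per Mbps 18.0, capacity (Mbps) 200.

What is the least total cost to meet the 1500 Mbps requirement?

5750

Fill from the cheapest provider first.
Take 1250 from Vendor 3 at 3.0 — need 250 more.
Take 250 from Vendor V at 8.0 to finish.
Vendor C, Vendor A: unused.
Cost = 1250×3.0 + 250×8.0 = 5750.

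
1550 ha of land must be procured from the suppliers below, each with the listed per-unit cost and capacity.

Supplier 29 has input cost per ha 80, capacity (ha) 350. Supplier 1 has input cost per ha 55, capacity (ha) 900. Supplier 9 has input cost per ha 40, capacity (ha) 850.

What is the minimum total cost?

Cheapest first:
Supplier 9 at 40: take all 850 ha ; 700 still needed.
Supplier 1 at 55: take 700 of its 900 ; requirement met.
Supplier 29: unused.
Cost = 850×40 + 700×55 = 72500.

72500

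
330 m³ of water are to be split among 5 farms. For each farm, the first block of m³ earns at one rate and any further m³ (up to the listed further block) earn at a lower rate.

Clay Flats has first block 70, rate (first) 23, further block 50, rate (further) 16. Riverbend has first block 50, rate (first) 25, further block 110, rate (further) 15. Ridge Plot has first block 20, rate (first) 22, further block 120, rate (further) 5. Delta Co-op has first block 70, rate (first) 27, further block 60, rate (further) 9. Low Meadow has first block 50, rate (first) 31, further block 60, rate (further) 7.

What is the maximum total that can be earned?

Rank every tier by rate: Low Meadow/T1 31 > Delta Co-op/T1 27 > Riverbend/T1 25 > Clay Flats/T1 23 > Ridge Plot/T1 22 > Clay Flats/T2 16 > Riverbend/T2 15 > Delta Co-op/T2 9 > Low Meadow/T2 7 > Ridge Plot/T2 5.
Low Meadow/T1 (31): +50 — 280 left.
Delta Co-op/T1 (27): +70 — 210 left.
Riverbend T1 at 25: fill all 50 — 160 left.
Fill Clay Flats T1 block (70 at 23) — 90 left.
Ridge Plot T1 at 22: fill all 20 — 70 left.
Clay Flats T2 at 16: fill all 50 — 20 left.
20 remain; put them into Riverbend T2 at 15.
Total = 31×50 + 27×70 + 25×50 + 23×70 + 22×20 + 16×50 + 15×20 = 7840.

7840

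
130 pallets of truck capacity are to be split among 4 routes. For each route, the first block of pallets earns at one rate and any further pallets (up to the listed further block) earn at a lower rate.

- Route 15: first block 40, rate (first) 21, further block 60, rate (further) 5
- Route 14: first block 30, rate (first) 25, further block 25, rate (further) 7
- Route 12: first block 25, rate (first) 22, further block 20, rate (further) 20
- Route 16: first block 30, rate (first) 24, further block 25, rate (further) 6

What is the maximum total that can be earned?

2960

Rank every tier by rate: Route 14/first 25 > Route 16/first 24 > Route 12/first 22 > Route 15/first 21 > Route 12/second 20 > Route 14/second 7 > Route 16/second 6 > Route 15/second 5.
Route 14/first (25): +30 ; 100 left.
Route 16/first (24): +30 ; 70 left.
Fill Route 12 first block (25 at 22) ; 45 left.
Route 15/first (21): +40 ; 5 left.
5 remain; put them into Route 12 second at 20.
Total = 25×30 + 24×30 + 22×25 + 21×40 + 20×5 = 2960.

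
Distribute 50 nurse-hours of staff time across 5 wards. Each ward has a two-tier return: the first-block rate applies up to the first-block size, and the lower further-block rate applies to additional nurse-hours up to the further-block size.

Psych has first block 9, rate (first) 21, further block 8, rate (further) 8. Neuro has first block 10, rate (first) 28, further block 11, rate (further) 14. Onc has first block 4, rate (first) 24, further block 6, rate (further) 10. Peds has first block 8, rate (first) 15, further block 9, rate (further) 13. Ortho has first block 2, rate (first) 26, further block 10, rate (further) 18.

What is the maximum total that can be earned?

1015

Treat each block as its own option and order by rate: Neuro/first 28 > Ortho/first 26 > Onc/first 24 > Psych/first 21 > Ortho/second 18 > Peds/first 15 > Neuro/second 14 > Peds/second 13 > Onc/second 10 > Psych/second 8.
Neuro/first (28): +10 ; 40 left.
Ortho first at 26: fill all 2 ; 38 left.
Fill Onc first block (4 at 24) ; 34 left.
Psych first at 21: fill all 9 ; 25 left.
Ortho second at 18: fill all 10 ; 15 left.
Fill Peds first block (8 at 15) ; 7 left.
Neuro/second: +7 of 11 at 14; pool empty.
Total = 28×10 + 26×2 + 24×4 + 21×9 + 18×10 + 15×8 + 14×7 = 1015.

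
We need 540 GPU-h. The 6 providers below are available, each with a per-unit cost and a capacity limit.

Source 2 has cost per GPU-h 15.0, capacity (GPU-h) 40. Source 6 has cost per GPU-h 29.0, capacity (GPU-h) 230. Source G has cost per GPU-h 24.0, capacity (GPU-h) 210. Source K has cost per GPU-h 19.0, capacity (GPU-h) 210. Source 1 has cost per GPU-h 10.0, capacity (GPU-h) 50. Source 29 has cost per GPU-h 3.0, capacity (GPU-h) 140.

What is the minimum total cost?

Cheapest first:
Source 29 at 3.0: take all 140 GPU-h — 400 still needed.
Source 1 (10.0): use full 50 — 350 GPU-h to go.
Source 2 (15.0): use full 40 — 310 GPU-h to go.
Take 210 from Source K at 19.0 — need 100 more.
Source G at 24.0: take 100 of its 210 — requirement met.
Source 6: unused.
Cost = 140×3.0 + 50×10.0 + 40×15.0 + 210×19.0 + 100×24.0 = 7910.

7910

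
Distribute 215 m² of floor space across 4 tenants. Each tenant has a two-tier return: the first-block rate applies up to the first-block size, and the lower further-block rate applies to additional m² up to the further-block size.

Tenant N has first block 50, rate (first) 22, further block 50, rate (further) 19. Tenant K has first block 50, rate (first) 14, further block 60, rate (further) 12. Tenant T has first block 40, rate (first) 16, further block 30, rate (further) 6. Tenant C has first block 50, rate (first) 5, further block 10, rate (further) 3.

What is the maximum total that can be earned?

3690

Treat each block as its own option and order by rate: Tenant N/first 22 > Tenant N/second 19 > Tenant T/first 16 > Tenant K/first 14 > Tenant K/second 12 > Tenant T/second 6 > Tenant C/first 5 > Tenant C/second 3.
Tenant N first at 22: fill all 50 ; 165 left.
Tenant N second at 19: fill all 50 ; 115 left.
Tenant T/first (16): +40 ; 75 left.
Fill Tenant K first block (50 at 14) ; 25 left.
Tenant K/second: +25 of 60 at 12; pool empty.
Total = 22×50 + 19×50 + 16×40 + 14×50 + 12×25 = 3690.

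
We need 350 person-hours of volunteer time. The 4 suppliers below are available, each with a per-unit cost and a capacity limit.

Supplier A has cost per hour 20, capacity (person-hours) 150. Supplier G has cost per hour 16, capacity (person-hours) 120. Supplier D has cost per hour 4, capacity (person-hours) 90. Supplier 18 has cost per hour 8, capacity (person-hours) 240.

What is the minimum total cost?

2600

Fill from the cheapest supplier first.
Take 90 from Supplier D at 4 → need 260 more.
Supplier 18 at 8: take all 240 person-hours → 20 still needed.
Supplier G at 16: take 20 of its 120 → requirement met.
Supplier A: unused.
Cost = 90×4 + 240×8 + 20×16 = 2600.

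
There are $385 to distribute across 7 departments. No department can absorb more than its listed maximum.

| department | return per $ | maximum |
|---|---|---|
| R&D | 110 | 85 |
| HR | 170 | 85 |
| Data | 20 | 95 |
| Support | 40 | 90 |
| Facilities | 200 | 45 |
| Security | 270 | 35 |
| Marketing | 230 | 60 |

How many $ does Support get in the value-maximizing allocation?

75

Highest return per $ first: Security 270 > Marketing 230 > Facilities 200 > HR 170 > R&D 110 > Support 40 > Data 20.
Security takes 35 to reach its cap of 35 ; 350 left.
Marketing: +60 to 60 (cap) ; 290 left.
Facilities: +45 to 45 (cap) ; 245 left.
HR takes 85 to reach its cap of 85 ; 160 left.
Give R&D 85 to hit its cap of 85 ; 75 left.
Support has room for 90 but only 75 remain, so it gets 75.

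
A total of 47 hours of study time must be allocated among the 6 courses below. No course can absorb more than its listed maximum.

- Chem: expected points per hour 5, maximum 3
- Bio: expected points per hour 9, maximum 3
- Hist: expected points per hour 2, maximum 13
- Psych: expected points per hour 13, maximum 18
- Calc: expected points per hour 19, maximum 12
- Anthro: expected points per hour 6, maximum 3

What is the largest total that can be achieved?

Order the courses by expected points per hour: Calc 19 > Psych 13 > Bio 9 > Anthro 6 > Chem 5 > Hist 2.
Calc: +12 to 12 (cap) ; 35 left.
Psych: +18 to 18 (cap) ; 17 left.
Bio: +3 to 3 (cap) ; 14 left.
Anthro: +3 to 3 (cap) ; 11 left.
Give Chem 3 to hit its cap of 3 ; 8 left.
Only 8 left; Hist takes them to reach 8.
Total = 5×3 + 9×3 + 2×8 + 13×18 + 19×12 + 6×3 = 538.

538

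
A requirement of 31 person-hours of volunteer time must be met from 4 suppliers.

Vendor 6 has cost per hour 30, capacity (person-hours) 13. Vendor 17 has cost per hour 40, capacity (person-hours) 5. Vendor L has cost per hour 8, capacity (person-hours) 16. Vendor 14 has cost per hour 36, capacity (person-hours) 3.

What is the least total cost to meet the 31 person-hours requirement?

Fill from the cheapest supplier first.
Take 16 from Vendor L at 8 → need 15 more.
Vendor 6 at 30: take all 13 person-hours → 2 still needed.
Take 2 from Vendor 14 at 36 to finish.
Vendor 17: unused.
Cost = 16×8 + 13×30 + 2×36 = 590.

590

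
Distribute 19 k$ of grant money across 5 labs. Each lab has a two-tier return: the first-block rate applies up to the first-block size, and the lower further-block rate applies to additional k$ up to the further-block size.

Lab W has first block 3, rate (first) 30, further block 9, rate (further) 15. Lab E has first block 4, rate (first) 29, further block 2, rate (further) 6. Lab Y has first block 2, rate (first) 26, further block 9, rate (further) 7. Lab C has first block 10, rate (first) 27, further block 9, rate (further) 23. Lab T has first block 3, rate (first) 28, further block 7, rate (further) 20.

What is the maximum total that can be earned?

Rank every tier by rate: Lab W/tier1 30 > Lab E/tier1 29 > Lab T/tier1 28 > Lab C/tier1 27 > Lab Y/tier1 26 > Lab C/tier2 23 > Lab T/tier2 20 > Lab W/tier2 15 > Lab Y/tier2 7 > Lab E/tier2 6.
Lab W/tier1 (30): +3 — 16 left.
Lab E/tier1 (29): +4 — 12 left.
Fill Lab T tier1 block (3 at 28) — 9 left.
9 remain; put them into Lab C tier1 at 27.
Total = 30×3 + 29×4 + 28×3 + 27×9 = 533.

533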